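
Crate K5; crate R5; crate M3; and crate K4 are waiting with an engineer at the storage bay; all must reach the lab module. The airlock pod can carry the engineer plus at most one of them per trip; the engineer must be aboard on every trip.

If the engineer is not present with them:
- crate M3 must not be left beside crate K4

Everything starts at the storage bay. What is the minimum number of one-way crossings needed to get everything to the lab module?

7

Counting alone: the engineer can take at most 1 across per trip to the lab module, so moving all 4 needs at least 4 loaded trips out, with a return between consecutive ones — at least 7 crossings.
The plan below uses exactly 7 crossings, so it is optimal:
1. Engineer goes to the lab module with crate M3.  [the storage bay: crate K4, crate K5, crate R5 | the lab module: crate M3]
2. Engineer goes back to the storage bay alone.  [the storage bay: crate K4, crate K5, crate R5 | the lab module: crate M3]
3. Engineer goes to the lab module with crate K5.  [the storage bay: crate K4, crate R5 | the lab module: crate K5, crate M3]
4. Engineer goes back to the storage bay alone.  [the storage bay: crate K4, crate R5 | the lab module: crate K5, crate M3]
5. Engineer goes to the lab module with crate R5.  [the storage bay: crate K4 | the lab module: crate K5, crate M3, crate R5]
6. Engineer goes back to the storage bay alone.  [the storage bay: crate K4 | the lab module: crate K5, crate M3, crate R5]
7. Engineer goes to the lab module with crate K4.  [the storage bay: — | the lab module: crate K4, crate K5, crate M3, crate R5]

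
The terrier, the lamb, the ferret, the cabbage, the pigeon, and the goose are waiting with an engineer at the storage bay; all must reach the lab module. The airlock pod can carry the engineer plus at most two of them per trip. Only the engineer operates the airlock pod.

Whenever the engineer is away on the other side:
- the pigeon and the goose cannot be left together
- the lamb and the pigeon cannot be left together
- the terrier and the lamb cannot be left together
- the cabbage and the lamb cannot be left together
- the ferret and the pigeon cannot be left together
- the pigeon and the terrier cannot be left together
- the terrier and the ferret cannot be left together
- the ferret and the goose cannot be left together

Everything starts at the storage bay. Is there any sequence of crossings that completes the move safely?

Whatever the first load, the items left behind include a forbidden pair without the engineer. No opening move is safe, so no plan exists.

No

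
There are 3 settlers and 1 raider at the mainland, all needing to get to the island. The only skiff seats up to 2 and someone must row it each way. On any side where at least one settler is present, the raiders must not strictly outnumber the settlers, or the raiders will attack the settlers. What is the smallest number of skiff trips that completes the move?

5

Counting alone: each trip to the island takes at most 2 across and each return brings at least 1 back, so after t trips out (and t−1 returns) at most 2t − (t−1) of the 4 are across; that first reaches 4 at t = 3, so at least 5 crossings are needed.
The plan below uses exactly 5 crossings, so it is optimal:
1. 1 settler and 1 raider → the island.  (the mainland: 2S 0R; the island: 1S 1R)
2. 1 raider ← the mainland.  (the mainland: 2S 1R; the island: 1S 0R)
3. 1 settler and 1 raider → the island.  (the mainland: 1S 0R; the island: 2S 1R)
4. 1 raider ← the mainland.  (the mainland: 1S 1R; the island: 2S 0R)
5. 1 settler and 1 raider → the island.  (the mainland: 0S 0R; the island: 3S 1R)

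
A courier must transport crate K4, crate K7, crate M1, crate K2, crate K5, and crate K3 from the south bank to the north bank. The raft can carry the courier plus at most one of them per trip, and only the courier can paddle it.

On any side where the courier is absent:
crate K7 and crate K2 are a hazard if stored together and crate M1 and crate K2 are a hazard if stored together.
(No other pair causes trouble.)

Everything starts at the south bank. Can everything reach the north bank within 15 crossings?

Yes

Yes — this plan uses 13 crossings (≤ 15):
1. Courier goes to the north bank with crate K2.  [the south bank: crate K3, crate K4, crate K5, crate K7, crate M1 | the north bank: crate K2]
2. Courier goes back to the south bank alone.  [the south bank: crate K3, crate K4, crate K5, crate K7, crate M1 | the north bank: crate K2]
3. Courier goes to the north bank with crate K4.  [the south bank: crate K3, crate K5, crate K7, crate M1 | the north bank: crate K2, crate K4]
4. Courier goes back to the south bank alone.  [the south bank: crate K3, crate K5, crate K7, crate M1 | the north bank: crate K2, crate K4]
5. Courier goes to the north bank with crate K7.  [the south bank: crate K3, crate K5, crate M1 | the north bank: crate K2, crate K4, crate K7]
6. Courier goes back to the south bank with crate K2.  [the south bank: crate K2, crate K3, crate K5, crate M1 | the north bank: crate K4, crate K7]
7. Courier goes to the north bank with crate M1.  [the south bank: crate K2, crate K3, crate K5 | the north bank: crate K4, crate K7, crate M1]
8. Courier goes back to the south bank alone.  [the south bank: crate K2, crate K3, crate K5 | the north bank: crate K4, crate K7, crate M1]
9. Courier goes to the north bank with crate K5.  [the south bank: crate K2, crate K3 | the north bank: crate K4, crate K5, crate K7, crate M1]
10. Courier goes back to the south bank alone.  [the south bank: crate K2, crate K3 | the north bank: crate K4, crate K5, crate K7, crate M1]
11. Courier goes to the north bank with crate K3.  [the south bank: crate K2 | the north bank: crate K3, crate K4, crate K5, crate K7, crate M1]
12. Courier goes back to the south bank alone.  [the south bank: crate K2 | the north bank: crate K3, crate K4, crate K5, crate K7, crate M1]
13. Courier goes to the north bank with crate K2.  [the south bank: — | the north bank: crate K2, crate K3, crate K4, crate K5, crate K7, crate M1]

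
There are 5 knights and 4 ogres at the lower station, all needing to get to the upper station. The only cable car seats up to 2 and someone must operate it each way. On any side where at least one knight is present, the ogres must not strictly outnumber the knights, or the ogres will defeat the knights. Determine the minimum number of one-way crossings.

15

Counting alone: each trip to the upper station takes at most 2 across and each return brings at least 1 back, so after t trips out (and t−1 returns) at most 2t − (t−1) of the 9 are across; that first reaches 9 at t = 8, so at least 15 crossings are needed.
The plan below uses exactly 15 crossings, so it is optimal:
1. 2 ogres → the upper station.  (the lower station: 5K 2O; the upper station: 0K 2O)
2. 1 ogre ← the lower station.  (the lower station: 5K 3O; the upper station: 0K 1O)
3. 2 ogres → the upper station.  (the lower station: 5K 1O; the upper station: 0K 3O)
4. 1 ogre ← the lower station.  (the lower station: 5K 2O; the upper station: 0K 2O)
5. 2 knights → the upper station.  (the lower station: 3K 2O; the upper station: 2K 2O)
6. 1 ogre ← the lower station.  (the lower station: 3K 3O; the upper station: 2K 1O)
7. 1 knight and 1 ogre → the upper station.  (the lower station: 2K 2O; the upper station: 3K 2O)
8. 1 knight ← the lower station.  (the lower station: 3K 2O; the upper station: 2K 2O)
9. 1 knight and 1 ogre → the upper station.  (the lower station: 2K 1O; the upper station: 3K 3O)
10. 1 ogre ← the lower station.  (the lower station: 2K 2O; the upper station: 3K 2O)
11. 1 knight and 1 ogre → the upper station.  (the lower station: 1K 1O; the upper station: 4K 3O)
12. 1 knight ← the lower station.  (the lower station: 2K 1O; the upper station: 3K 3O)
13. 1 knight and 1 ogre → the upper station.  (the lower station: 1K 0O; the upper station: 4K 4O)
14. 1 ogre ← the lower station.  (the lower station: 1K 1O; the upper station: 4K 3O)
15. 1 knight and 1 ogre → the upper station.  (the lower station: 0K 0O; the upper station: 5K 4O)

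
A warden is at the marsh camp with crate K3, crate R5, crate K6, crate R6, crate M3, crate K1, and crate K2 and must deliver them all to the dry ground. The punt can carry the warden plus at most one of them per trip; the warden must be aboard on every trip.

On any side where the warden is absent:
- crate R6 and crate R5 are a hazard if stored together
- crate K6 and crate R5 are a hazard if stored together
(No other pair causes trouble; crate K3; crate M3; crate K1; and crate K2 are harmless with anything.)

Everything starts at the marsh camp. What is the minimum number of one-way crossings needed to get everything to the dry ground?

Counting alone: the warden can take at most 1 across per trip to the dry ground, so moving all 7 needs at least 7 loaded trips out, with a return between consecutive ones — at least 13 crossings.
The safety rule pushes this higher. Following every safe sequence of crossings, the most of the 7 that can be at the dry ground as the punt arrives there on crossing 13 is 6 — never all 7.
So no plan with fewer than 15 crossings exists, and this one achieves 15:
1. Warden goes to the dry ground with crate R5.
2. Warden goes back to the marsh camp alone.
3. Warden goes to the dry ground with crate K3.
4. Warden goes back to the marsh camp alone.
5. Warden goes to the dry ground with crate K6.
6. Warden goes back to the marsh camp with crate R5.
7. Warden goes to the dry ground with crate R6.
8. Warden goes back to the marsh camp alone.
9. Warden goes to the dry ground with crate M3.
10. Warden goes back to the marsh camp alone.
11. Warden goes to the dry ground with crate K1.
12. Warden goes back to the marsh camp alone.
13. Warden goes to the dry ground with crate K2.
14. Warden goes back to the marsh camp alone.
15. Warden goes to the dry ground with crate R5.

15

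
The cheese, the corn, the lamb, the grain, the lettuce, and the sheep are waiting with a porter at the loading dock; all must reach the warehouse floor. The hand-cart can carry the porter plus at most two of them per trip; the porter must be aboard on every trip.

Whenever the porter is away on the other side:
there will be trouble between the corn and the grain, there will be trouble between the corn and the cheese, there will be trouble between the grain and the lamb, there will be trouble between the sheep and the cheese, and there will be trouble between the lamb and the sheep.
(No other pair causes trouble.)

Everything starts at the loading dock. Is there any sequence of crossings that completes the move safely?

No

Whatever the first load, the items left behind include a forbidden pair without the porter. No opening move is safe, so no plan exists.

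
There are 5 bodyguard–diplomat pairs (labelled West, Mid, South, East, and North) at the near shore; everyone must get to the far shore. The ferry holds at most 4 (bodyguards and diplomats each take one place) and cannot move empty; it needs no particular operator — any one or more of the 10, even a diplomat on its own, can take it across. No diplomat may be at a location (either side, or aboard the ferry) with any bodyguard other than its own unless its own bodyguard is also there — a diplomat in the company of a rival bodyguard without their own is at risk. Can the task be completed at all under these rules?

Yes

1. bodyguard West and diplomat West cross → the far shore.
2. bodyguard West crosses ← the near shore.
3. diplomat East, diplomat Mid, diplomat North, and diplomat South cross → the far shore.
4. diplomat West crosses ← the near shore.
5. bodyguard East, bodyguard Mid, bodyguard North, and bodyguard South cross → the far shore.
6. bodyguard Mid and diplomat Mid cross ← the near shore.
7. bodyguard Mid, bodyguard West, diplomat Mid, and diplomat West cross → the far shore.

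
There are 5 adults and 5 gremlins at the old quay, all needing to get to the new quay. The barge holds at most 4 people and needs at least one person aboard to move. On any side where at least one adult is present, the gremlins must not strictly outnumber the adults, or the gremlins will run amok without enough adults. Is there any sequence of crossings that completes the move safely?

1. 2 gremlins → the new quay.  (the old quay: 5A 3G; the new quay: 0A 2G)
2. 1 gremlin ← the old quay.  (the old quay: 5A 4G; the new quay: 0A 1G)
3. 4 gremlins → the new quay.  (the old quay: 5A 0G; the new quay: 0A 5G)
4. 1 gremlin ← the old quay.  (the old quay: 5A 1G; the new quay: 0A 4G)
5. 4 adults → the new quay.  (the old quay: 1A 1G; the new quay: 4A 4G)
6. 1 adult and 1 gremlin ← the old quay.  (the old quay: 2A 2G; the new quay: 3A 3G)
7. 2 adults and 2 gremlins → the new quay.  (the old quay: 0A 0G; the new quay: 5A 5G)

Yes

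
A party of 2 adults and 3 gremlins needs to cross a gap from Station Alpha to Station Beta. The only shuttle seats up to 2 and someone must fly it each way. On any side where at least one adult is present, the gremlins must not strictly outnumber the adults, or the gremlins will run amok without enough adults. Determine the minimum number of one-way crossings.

The gremlins already outnumber the adults at Station Alpha before anyone moves, so the starting position itself is disallowed.

impossible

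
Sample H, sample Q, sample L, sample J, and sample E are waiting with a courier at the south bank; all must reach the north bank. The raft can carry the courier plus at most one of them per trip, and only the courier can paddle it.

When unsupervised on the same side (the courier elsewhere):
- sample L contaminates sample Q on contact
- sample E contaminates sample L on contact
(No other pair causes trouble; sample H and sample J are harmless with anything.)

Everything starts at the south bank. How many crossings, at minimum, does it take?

Counting alone: the courier can take at most 1 across per trip to the north bank, so moving all 5 needs at least 5 loaded trips out, with a return between consecutive ones — at least 9 crossings.
The safety rule pushes this higher. Following every safe sequence of crossings, the most of the 5 that can be at the north bank as the raft arrives there on crossing 9 is 4 — never all 5.
So no plan with fewer than 11 crossings exists, and this one achieves 11:
1. Courier goes to the north bank with sample L.
2. Courier goes back to the south bank alone.
3. Courier goes to the north bank with sample H.
4. Courier goes back to the south bank alone.
5. Courier goes to the north bank with sample Q.
6. Courier goes back to the south bank with sample L.
7. Courier goes to the north bank with sample E.
8. Courier goes back to the south bank alone.
9. Courier goes to the north bank with sample J.
10. Courier goes back to the south bank alone.
11. Courier goes to the north bank with sample L.

11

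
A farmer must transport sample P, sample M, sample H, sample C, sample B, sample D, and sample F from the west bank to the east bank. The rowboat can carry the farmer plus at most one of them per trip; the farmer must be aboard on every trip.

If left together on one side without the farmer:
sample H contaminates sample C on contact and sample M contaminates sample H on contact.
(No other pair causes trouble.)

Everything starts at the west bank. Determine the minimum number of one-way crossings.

Counting alone: the farmer can take at most 1 across per trip to the east bank, so moving all 7 needs at least 7 loaded trips out, with a return between consecutive ones — at least 13 crossings.
The safety rule pushes this higher. Following every safe sequence of crossings, the most of the 7 that can be at the east bank as the rowboat arrives there on crossing 13 is 6 — never all 7.
So no plan with fewer than 15 crossings exists, and this one achieves 15:
1. Farmer goes to the east bank with sample H.  [the west bank: sample B, sample C, sample D, sample F, sample M, sample P | the east bank: sample H]
2. Farmer goes back to the west bank alone.  [the west bank: sample B, sample C, sample D, sample F, sample M, sample P | the east bank: sample H]
3. Farmer goes to the east bank with sample P.  [the west bank: sample B, sample C, sample D, sample F, sample M | the east bank: sample H, sample P]
4. Farmer goes back to the west bank alone.  [the west bank: sample B, sample C, sample D, sample F, sample M | the east bank: sample H, sample P]
5. Farmer goes to the east bank with sample M.  [the west bank: sample B, sample C, sample D, sample F | the east bank: sample H, sample M, sample P]
6. Farmer goes back to the west bank with sample H.  [the west bank: sample B, sample C, sample D, sample F, sample H | the east bank: sample M, sample P]
7. Farmer goes to the east bank with sample C.  [the west bank: sample B, sample D, sample F, sample H | the east bank: sample C, sample M, sample P]
8. Farmer goes back to the west bank alone.  [the west bank: sample B, sample D, sample F, sample H | the east bank: sample C, sample M, sample P]
9. Farmer goes to the east bank with sample B.  [the west bank: sample D, sample F, sample H | the east bank: sample B, sample C, sample M, sample P]
10. Farmer goes back to the west bank alone.  [the west bank: sample D, sample F, sample H | the east bank: sample B, sample C, sample M, sample P]
11. Farmer goes to the east bank with sample D.  [the west bank: sample F, sample H | the east bank: sample B, sample C, sample D, sample M, sample P]
12. Farmer goes back to the west bank alone.  [the west bank: sample F, sample H | the east bank: sample B, sample C, sample D, sample M, sample P]
13. Farmer goes to the east bank with sample F.  [the west bank: sample H | the east bank: sample B, sample C, sample D, sample F, sample M, sample P]
14. Farmer goes back to the west bank alone.  [the west bank: sample H | the east bank: sample B, sample C, sample D, sample F, sample M, sample P]
15. Farmer goes to the east bank with sample H.  [the west bank: — | the east bank: sample B, sample C, sample D, sample F, sample H, sample M, sample P]

15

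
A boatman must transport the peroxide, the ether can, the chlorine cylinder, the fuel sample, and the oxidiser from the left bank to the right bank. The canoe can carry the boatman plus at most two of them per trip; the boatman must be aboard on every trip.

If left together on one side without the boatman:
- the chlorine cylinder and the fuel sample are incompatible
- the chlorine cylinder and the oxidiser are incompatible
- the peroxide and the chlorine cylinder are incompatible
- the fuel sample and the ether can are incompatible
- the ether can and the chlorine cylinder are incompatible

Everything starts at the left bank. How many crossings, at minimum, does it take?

7

Counting alone: the boatman can take at most 2 across per trip to the right bank, so moving all 5 needs at least 3 loaded trips out, with a return between consecutive ones — at least 5 crossings.
The safety rule pushes this higher. Following every safe sequence of crossings, the most of the 5 that can be at the right bank as the canoe arrives there on crossing 5 is 4 — never all 5.
So no plan with fewer than 7 crossings exists, and this one achieves 7:
1. Boatman goes to the right bank with the chlorine cylinder and the ether can.
2. Boatman goes back to the left bank with the ether can.
3. Boatman goes to the right bank with the ether can and the peroxide.
4. Boatman goes back to the left bank with the chlorine cylinder.
5. Boatman goes to the right bank with the chlorine cylinder and the oxidiser.
6. Boatman goes back to the left bank with the chlorine cylinder.
7. Boatman goes to the right bank with the chlorine cylinder and the fuel sample.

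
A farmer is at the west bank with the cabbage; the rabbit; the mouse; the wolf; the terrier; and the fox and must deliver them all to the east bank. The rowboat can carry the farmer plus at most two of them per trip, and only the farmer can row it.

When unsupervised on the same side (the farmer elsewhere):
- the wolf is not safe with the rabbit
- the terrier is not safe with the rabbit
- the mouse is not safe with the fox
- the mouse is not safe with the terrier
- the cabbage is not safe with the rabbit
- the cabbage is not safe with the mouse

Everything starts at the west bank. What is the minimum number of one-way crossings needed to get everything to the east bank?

7

Counting alone: the farmer can take at most 2 across per trip to the east bank, so moving all 6 needs at least 3 loaded trips out, with a return between consecutive ones — at least 5 crossings.
The safety rule pushes this higher. Following every safe sequence of crossings, the most of the 6 that can be at the east bank as the rowboat arrives there on crossing 5 is 4 — never all 6.
So no plan with fewer than 7 crossings exists, and this one achieves 7:
1. Farmer goes to the east bank with the mouse and the rabbit.
2. Farmer goes back to the west bank alone.
3. Farmer goes to the east bank with the cabbage and the wolf.
4. Farmer goes back to the west bank with the mouse and the rabbit.
5. Farmer goes to the east bank with the fox and the terrier.
6. Farmer goes back to the west bank alone.
7. Farmer goes to the east bank with the mouse and the rabbit.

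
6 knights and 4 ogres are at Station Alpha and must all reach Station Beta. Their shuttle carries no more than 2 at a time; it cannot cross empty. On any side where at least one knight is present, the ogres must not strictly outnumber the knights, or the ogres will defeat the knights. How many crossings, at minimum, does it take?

17

Counting alone: each trip to Station Beta takes at most 2 across and each return brings at least 1 back, so after t trips out (and t−1 returns) at most 2t − (t−1) of the 10 are across; that first reaches 10 at t = 9, so at least 17 crossings are needed.
The plan below uses exactly 17 crossings, so it is optimal:
1. 2 ogres → Station Beta.  (Station Alpha: 6K 2O; Station Beta: 0K 2O)
2. 1 ogre ← Station Alpha.  (Station Alpha: 6K 3O; Station Beta: 0K 1O)
3. 2 ogres → Station Beta.  (Station Alpha: 6K 1O; Station Beta: 0K 3O)
4. 1 ogre ← Station Alpha.  (Station Alpha: 6K 2O; Station Beta: 0K 2O)
5. 2 knights → Station Beta.  (Station Alpha: 4K 2O; Station Beta: 2K 2O)
6. 1 ogre ← Station Alpha.  (Station Alpha: 4K 3O; Station Beta: 2K 1O)
7. 1 knight and 1 ogre → Station Beta.  (Station Alpha: 3K 2O; Station Beta: 3K 2O)
8. 1 ogre ← Station Alpha.  (Station Alpha: 3K 3O; Station Beta: 3K 1O)
9. 2 ogres → Station Beta.  (Station Alpha: 3K 1O; Station Beta: 3K 3O)
10. 1 ogre ← Station Alpha.  (Station Alpha: 3K 2O; Station Beta: 3K 2O)
11. 1 knight and 1 ogre → Station Beta.  (Station Alpha: 2K 1O; Station Beta: 4K 3O)
12. 1 ogre ← Station Alpha.  (Station Alpha: 2K 2O; Station Beta: 4K 2O)
13. 2 ogres → Station Beta.  (Station Alpha: 2K 0O; Station Beta: 4K 4O)
14. 1 ogre ← Station Alpha.  (Station Alpha: 2K 1O; Station Beta: 4K 3O)
15. 1 knight and 1 ogre → Station Beta.  (Station Alpha: 1K 0O; Station Beta: 5K 4O)
16. 1 ogre ← Station Alpha.  (Station Alpha: 1K 1O; Station Beta: 5K 3O)
17. 1 knight and 1 ogre → Station Beta.  (Station Alpha: 0K 0O; Station Beta: 6K 4O)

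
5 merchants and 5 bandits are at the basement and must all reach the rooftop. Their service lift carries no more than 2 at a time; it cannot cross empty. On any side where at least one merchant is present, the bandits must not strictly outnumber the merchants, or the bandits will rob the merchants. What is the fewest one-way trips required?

impossible

Following every safe sequence of crossings from the start, the most of the 10 that can be at the rooftop as the service lift arrives there on crossings 1, 3, 5, 7 is 2, 3, 4, 5 respectively; the best ever achieved is 5 of 10.
From crossing 9 on, no configuration arises that was not already reachable earlier: only 13 distinct safe configurations (who is on which side, and where the service lift is) can ever be reached, none of them has everyone across, and every continuation just revisits them. They are: 0 merchants + 0 bandits across (service lift back at the start); 0 merchants + 1 bandit across (service lift there); 0 merchants + 1 bandit across (service lift back at the start); 0 merchants + 2 bandits across (service lift there); 0 merchants + 2 bandits across (service lift back at the start); 0 merchants + 3 bandits across (service lift there); 0 merchants + 3 bandits across (service lift back at the start); 0 merchants + 4 bandits across (service lift there); 0 merchants + 4 bandits across (service lift back at the start); 0 merchants + 5 bandits across (service lift there); 1 merchant + 1 bandit across (service lift there); 1 merchant + 1 bandit across (service lift back at the start); 2 merchants + 2 bandits across (service lift there). So no valid plan exists.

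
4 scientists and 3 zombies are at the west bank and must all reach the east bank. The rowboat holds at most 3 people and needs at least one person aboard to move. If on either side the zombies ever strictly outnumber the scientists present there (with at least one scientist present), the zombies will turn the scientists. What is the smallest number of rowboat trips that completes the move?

5

Counting alone: each trip to the east bank takes at most 3 across and each return brings at least 1 back, so after t trips out (and t−1 returns) at most 3t − (t−1) of the 7 are across; that first reaches 7 at t = 3, so at least 5 crossings are needed.
The plan below uses exactly 5 crossings, so it is optimal:
1. 3 zombies → the east bank.  (the west bank: 4S 0Z; the east bank: 0S 3Z)
2. 1 zombie ← the west bank.  (the west bank: 4S 1Z; the east bank: 0S 2Z)
3. 3 scientists → the east bank.  (the west bank: 1S 1Z; the east bank: 3S 2Z)
4. 1 scientist ← the west bank.  (the west bank: 2S 1Z; the east bank: 2S 2Z)
5. 2 scientists and 1 zombie → the east bank.  (the west bank: 0S 0Z; the east bank: 4S 3Z)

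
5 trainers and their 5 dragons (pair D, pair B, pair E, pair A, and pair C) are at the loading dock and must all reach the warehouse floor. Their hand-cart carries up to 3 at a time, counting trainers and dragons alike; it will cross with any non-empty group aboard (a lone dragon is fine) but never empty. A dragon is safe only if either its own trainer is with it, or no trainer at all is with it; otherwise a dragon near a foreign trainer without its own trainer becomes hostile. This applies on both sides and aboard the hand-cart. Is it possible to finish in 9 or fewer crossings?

No

Counting alone: each trip to the warehouse floor takes at most 3 across and each return brings at least 1 back, so after t trips out (and t−1 returns) at most 3t − (t−1) of the 10 are across; that first reaches 10 at t = 5, so at least 9 crossings are needed.
The safety rule pushes this higher. Following every safe sequence of crossings, the most of the 10 that can be at the warehouse floor as the hand-cart arrives there on crossing 9 is 9 — never all 10.
So the move cannot be finished within 9 crossings. (The shortest complete plan takes 11:)
1. dragon D and trainer D cross → the warehouse floor.
2. trainer D crosses ← the loading dock.
3. dragon A, dragon B, and dragon E cross → the warehouse floor.
4. dragon D crosses ← the loading dock.
5. trainer A, trainer B, and trainer E cross → the warehouse floor.
6. dragon B and trainer B cross ← the loading dock.
7. trainer B, trainer C, and trainer D cross → the warehouse floor.
8. dragon E crosses ← the loading dock.
9. dragon B and dragon D cross → the warehouse floor.
10. dragon D crosses ← the loading dock.
11. dragon C, dragon D, and dragon E cross → the warehouse floor.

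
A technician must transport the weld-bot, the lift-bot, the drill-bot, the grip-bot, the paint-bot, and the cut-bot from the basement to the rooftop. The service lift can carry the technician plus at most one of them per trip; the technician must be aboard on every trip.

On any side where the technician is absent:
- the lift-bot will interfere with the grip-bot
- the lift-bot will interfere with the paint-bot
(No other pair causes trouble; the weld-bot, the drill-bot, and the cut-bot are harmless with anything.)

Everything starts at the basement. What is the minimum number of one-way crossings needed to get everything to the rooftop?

Counting alone: the technician can take at most 1 across per trip to the rooftop, so moving all 6 needs at least 6 loaded trips out, with a return between consecutive ones — at least 11 crossings.
The safety rule pushes this higher. Following every safe sequence of crossings, the most of the 6 that can be at the rooftop as the service lift arrives there on crossing 11 is 5 — never all 6.
So no plan with fewer than 13 crossings exists, and this one achieves 13:
1. Technician goes to the rooftop with the lift-bot.
2. Technician goes back to the basement alone.
3. Technician goes to the rooftop with the weld-bot.
4. Technician goes back to the basement alone.
5. Technician goes to the rooftop with the drill-bot.
6. Technician goes back to the basement alone.
7. Technician goes to the rooftop with the grip-bot.
8. Technician goes back to the basement with the lift-bot.
9. Technician goes to the rooftop with the paint-bot.
10. Technician goes back to the basement alone.
11. Technician goes to the rooftop with the cut-bot.
12. Technician goes back to the basement alone.
13. Technician goes to the rooftop with the lift-bot.

13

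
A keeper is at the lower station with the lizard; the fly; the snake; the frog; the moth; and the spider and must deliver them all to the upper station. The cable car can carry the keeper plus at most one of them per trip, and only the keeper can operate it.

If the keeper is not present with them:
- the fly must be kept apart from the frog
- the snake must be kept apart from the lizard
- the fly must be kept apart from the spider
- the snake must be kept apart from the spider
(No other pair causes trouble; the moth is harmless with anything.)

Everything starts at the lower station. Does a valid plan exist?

Whatever the first load, the items left behind include a forbidden pair without the keeper. No opening move is safe, so no plan exists.

No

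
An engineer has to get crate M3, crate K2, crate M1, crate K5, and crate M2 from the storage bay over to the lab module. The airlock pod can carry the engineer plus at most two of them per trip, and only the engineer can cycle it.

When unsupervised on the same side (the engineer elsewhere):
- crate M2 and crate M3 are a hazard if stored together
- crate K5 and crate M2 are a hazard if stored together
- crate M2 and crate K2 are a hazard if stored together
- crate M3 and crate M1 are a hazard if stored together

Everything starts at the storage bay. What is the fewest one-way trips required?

Counting alone: the engineer can take at most 2 across per trip to the lab module, so moving all 5 needs at least 3 loaded trips out, with a return between consecutive ones — at least 5 crossings.
The plan below uses exactly 5 crossings, so it is optimal:
1. Engineer goes to the lab module with crate M2 and crate M3.
2. Engineer goes back to the storage bay with crate M2.
3. Engineer goes to the lab module with crate K2 and crate K5.
4. Engineer goes back to the storage bay alone.
5. Engineer goes to the lab module with crate M1 and crate M2.

5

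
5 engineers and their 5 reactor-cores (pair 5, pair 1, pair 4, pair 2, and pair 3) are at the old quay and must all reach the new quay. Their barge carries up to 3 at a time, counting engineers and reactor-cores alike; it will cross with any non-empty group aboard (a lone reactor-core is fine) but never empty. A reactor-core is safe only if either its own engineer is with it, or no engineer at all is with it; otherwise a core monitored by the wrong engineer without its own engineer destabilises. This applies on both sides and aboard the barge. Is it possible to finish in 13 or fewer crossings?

Yes — this plan uses 11 crossings (≤ 13):
1. engineer 5 and reactor-core 5 cross → the new quay.
2. engineer 5 crosses ← the old quay.
3. reactor-core 1, reactor-core 2, and reactor-core 4 cross → the new quay.
4. reactor-core 5 crosses ← the old quay.
5. engineer 1, engineer 2, and engineer 4 cross → the new quay.
6. engineer 1 and reactor-core 1 cross ← the old quay.
7. engineer 1, engineer 3, and engineer 5 cross → the new quay.
8. reactor-core 4 crosses ← the old quay.
9. reactor-core 1 and reactor-core 5 cross → the new quay.
10. reactor-core 5 crosses ← the old quay.
11. reactor-core 3, reactor-core 4, and reactor-core 5 cross → the new quay.

Yes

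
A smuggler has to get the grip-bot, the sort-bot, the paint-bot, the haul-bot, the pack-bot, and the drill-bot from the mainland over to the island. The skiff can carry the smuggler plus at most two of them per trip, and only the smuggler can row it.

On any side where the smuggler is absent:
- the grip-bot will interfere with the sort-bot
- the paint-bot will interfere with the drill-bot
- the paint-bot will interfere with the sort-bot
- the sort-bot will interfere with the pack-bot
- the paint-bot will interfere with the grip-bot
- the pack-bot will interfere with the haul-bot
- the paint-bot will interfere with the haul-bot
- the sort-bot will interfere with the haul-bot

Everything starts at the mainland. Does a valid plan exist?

Whatever the first load, the items left behind include a forbidden pair without the smuggler. No opening move is safe, so no plan exists.

No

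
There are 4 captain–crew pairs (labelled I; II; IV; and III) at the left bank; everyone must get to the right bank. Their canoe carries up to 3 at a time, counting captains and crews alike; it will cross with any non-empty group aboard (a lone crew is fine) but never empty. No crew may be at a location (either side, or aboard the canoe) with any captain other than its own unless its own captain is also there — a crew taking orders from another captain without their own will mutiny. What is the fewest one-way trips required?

Counting alone: each trip to the right bank takes at most 3 across and each return brings at least 1 back, so after t trips out (and t−1 returns) at most 3t − (t−1) of the 8 are across; that first reaches 8 at t = 4, so at least 7 crossings are needed.
The safety rule pushes this higher. Following every safe sequence of crossings, the most of the 8 that can be at the right bank as the canoe arrives there on crossing 7 is 7 — never all 8.
So no plan with fewer than 9 crossings exists, and this one achieves 9:
1. captain I and crew I cross → the right bank.
2. captain I crosses ← the left bank.
3. captain I, captain II, and crew II cross → the right bank.
4. captain I and crew I cross ← the left bank.
5. captain I, captain III, and captain IV cross → the right bank.
6. crew II crosses ← the left bank.
7. crew I and crew II cross → the right bank.
8. crew I crosses ← the left bank.
9. crew I, crew III, and crew IV cross → the right bank.

9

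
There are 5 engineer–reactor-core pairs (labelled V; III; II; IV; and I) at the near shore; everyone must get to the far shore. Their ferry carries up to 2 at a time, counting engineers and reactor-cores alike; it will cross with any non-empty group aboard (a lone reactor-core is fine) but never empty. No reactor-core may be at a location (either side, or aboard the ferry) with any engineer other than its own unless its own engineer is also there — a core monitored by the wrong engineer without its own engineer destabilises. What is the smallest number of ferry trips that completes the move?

impossible

Following every safe sequence of crossings from the start, the most of the 10 that can be at the far shore as the ferry arrives there on crossings 1, 3, 5, 7 is 2, 3, 4, 5 respectively; the best ever achieved is 5 of 10.
From crossing 9 on, no configuration arises that was not already reachable earlier: only 82 distinct safe configurations (who is on which side, and where the ferry is) can ever be reached, none of them has everyone across, and every continuation just revisits them. So no valid plan exists.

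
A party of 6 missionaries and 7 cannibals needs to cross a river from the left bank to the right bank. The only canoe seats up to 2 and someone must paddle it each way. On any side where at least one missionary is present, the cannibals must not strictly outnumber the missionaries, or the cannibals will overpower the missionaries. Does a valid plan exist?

The cannibals already outnumber the missionaries at the left bank before anyone moves, so the starting position itself is disallowed.

No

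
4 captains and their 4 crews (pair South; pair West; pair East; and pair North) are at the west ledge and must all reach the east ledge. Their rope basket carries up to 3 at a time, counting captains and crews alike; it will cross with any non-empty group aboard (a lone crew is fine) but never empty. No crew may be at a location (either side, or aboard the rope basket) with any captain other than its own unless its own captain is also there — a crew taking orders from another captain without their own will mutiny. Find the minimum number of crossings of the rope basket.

Counting alone: each trip to the east ledge takes at most 3 across and each return brings at least 1 back, so after t trips out (and t−1 returns) at most 3t − (t−1) of the 8 are across; that first reaches 8 at t = 4, so at least 7 crossings are needed.
The safety rule pushes this higher. Following every safe sequence of crossings, the most of the 8 that can be at the east ledge as the rope basket arrives there on crossing 7 is 7 — never all 8.
So no plan with fewer than 9 crossings exists, and this one achieves 9:
1. captain South and crew South cross → the east ledge.
2. captain South crosses ← the west ledge.
3. captain South, captain West, and crew West cross → the east ledge.
4. captain South and crew South cross ← the west ledge.
5. captain East, captain North, and captain South cross → the east ledge.
6. crew West crosses ← the west ledge.
7. crew South and crew West cross → the east ledge.
8. crew South crosses ← the west ledge.
9. crew East, crew North, and crew South cross → the east ledge.

9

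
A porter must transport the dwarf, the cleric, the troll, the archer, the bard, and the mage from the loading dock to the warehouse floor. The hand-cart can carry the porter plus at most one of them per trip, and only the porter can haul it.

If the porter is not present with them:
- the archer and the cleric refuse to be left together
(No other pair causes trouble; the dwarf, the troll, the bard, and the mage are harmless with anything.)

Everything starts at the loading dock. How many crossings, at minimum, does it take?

Counting alone: the porter can take at most 1 across per trip to the warehouse floor, so moving all 6 needs at least 6 loaded trips out, with a return between consecutive ones — at least 11 crossings.
The plan below uses exactly 11 crossings, so it is optimal:
1. Porter goes to the warehouse floor with the cleric.  [the loading dock: the archer, the bard, the dwarf, the mage, the troll | the warehouse floor: the cleric]
2. Porter goes back to the loading dock alone.  [the loading dock: the archer, the bard, the dwarf, the mage, the troll | the warehouse floor: the cleric]
3. Porter goes to the warehouse floor with the dwarf.  [the loading dock: the archer, the bard, the mage, the troll | the warehouse floor: the cleric, the dwarf]
4. Porter goes back to the loading dock alone.  [the loading dock: the archer, the bard, the mage, the troll | the warehouse floor: the cleric, the dwarf]
5. Porter goes to the warehouse floor with the troll.  [the loading dock: the archer, the bard, the mage | the warehouse floor: the cleric, the dwarf, the troll]
6. Porter goes back to the loading dock alone.  [the loading dock: the archer, the bard, the mage | the warehouse floor: the cleric, the dwarf, the troll]
7. Porter goes to the warehouse floor with the bard.  [the loading dock: the archer, the mage | the warehouse floor: the bard, the cleric, the dwarf, the troll]
8. Porter goes back to the loading dock alone.  [the loading dock: the archer, the mage | the warehouse floor: the bard, the cleric, the dwarf, the troll]
9. Porter goes to the warehouse floor with the mage.  [the loading dock: the archer | the warehouse floor: the bard, the cleric, the dwarf, the mage, the troll]
10. Porter goes back to the loading dock alone.  [the loading dock: the archer | the warehouse floor: the bard, the cleric, the dwarf, the mage, the troll]
11. Porter goes to the warehouse floor with the archer.  [the loading dock: — | the warehouse floor: the archer, the bard, the cleric, the dwarf, the mage, the troll]

11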